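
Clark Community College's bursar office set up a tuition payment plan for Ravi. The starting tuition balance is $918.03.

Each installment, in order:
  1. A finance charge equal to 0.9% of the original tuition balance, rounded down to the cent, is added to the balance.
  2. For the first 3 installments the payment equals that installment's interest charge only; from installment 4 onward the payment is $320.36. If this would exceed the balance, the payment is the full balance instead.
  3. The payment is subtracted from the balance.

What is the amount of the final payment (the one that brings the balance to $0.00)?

$302.09

Installment 1: opening $918.03; interest $8.26 → $926.29; payment $8.26; balance $918.03
Installment 2: opening $918.03; interest $8.26 → $926.29; payment $8.26; balance $918.03
Installment 3: opening $918.03; interest $8.26 → $926.29; payment $8.26; balance $918.03
Installment 4: opening $918.03; interest $8.26 → $926.29; payment $320.36; balance $605.93
Installment 5: opening $605.93; interest $8.26 → $614.19; payment $320.36; balance $293.83
Installment 6: opening $293.83; interest $8.26 → $302.09; payment $302.09; balance $0.00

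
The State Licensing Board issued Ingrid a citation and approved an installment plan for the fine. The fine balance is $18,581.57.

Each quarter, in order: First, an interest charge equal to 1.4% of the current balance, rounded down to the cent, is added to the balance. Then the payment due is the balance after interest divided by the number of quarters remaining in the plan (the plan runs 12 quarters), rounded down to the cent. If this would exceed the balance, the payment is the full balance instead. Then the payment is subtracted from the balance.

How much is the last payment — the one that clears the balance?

Quarter 1: opening $18,581.57; interest $260.14 → $18,841.71; payment $1,570.14; balance $17,271.57
Quarter 2: opening $17,271.57; interest $241.80 → $17,513.37; payment $1,592.12; balance $15,921.25
Quarter 3: opening $15,921.25; interest $222.89 → $16,144.14; payment $1,614.41; balance $14,529.73
Quarter 4: opening $14,529.73; interest $203.41 → $14,733.14; payment $1,637.01; balance $13,096.13
Quarter 5: opening $13,096.13; interest $183.34 → $13,279.47; payment $1,659.93; balance $11,619.54
Quarter 6: opening $11,619.54; interest $162.67 → $11,782.21; payment $1,683.17; balance $10,099.04
Quarter 7: opening $10,099.04; interest $141.38 → $10,240.42; payment $1,706.73; balance $8,533.69
Quarter 8: opening $8,533.69; interest $119.47 → $8,653.16; payment $1,730.63; balance $6,922.53
Quarter 9: opening $6,922.53; interest $96.91 → $7,019.44; payment $1,754.86; balance $5,264.58
Quarter 10: opening $5,264.58; interest $73.70 → $5,338.28; payment $1,779.42; balance $3,558.86
Quarter 11: opening $3,558.86; interest $49.82 → $3,608.68; payment $1,804.34; balance $1,804.34
Quarter 12: opening $1,804.34; interest $25.26 → $1,829.60; payment $1,829.60; balance $0.00

$1,829.60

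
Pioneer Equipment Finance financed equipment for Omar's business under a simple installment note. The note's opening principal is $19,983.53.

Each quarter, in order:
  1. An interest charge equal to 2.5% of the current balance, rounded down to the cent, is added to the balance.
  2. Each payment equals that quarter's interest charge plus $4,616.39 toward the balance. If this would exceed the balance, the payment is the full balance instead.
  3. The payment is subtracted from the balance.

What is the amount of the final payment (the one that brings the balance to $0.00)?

$1,555.91

# | Opening | Interest | Payment | End bal
1 | $19,983.53 | $499.58 | $5,115.97 | $15,367.14
2 | $15,367.14 | $384.17 | $5,000.56 | $10,750.75
3 | $10,750.75 | $268.76 | $4,885.15 | $6,134.36
4 | $6,134.36 | $153.35 | $4,769.74 | $1,517.97
5 | $1,517.97 | $37.94 | $1,555.91 | $0.00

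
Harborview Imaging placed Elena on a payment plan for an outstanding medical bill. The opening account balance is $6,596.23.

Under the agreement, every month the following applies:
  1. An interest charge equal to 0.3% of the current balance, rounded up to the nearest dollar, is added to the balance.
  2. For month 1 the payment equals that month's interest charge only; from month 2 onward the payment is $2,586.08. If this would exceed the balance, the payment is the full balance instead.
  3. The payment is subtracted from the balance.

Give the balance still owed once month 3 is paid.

# | Opening | Interest | Payment | End bal
1 | $6,596.23 | $20.00 | $20.00 | $6,596.23
2 | $6,596.23 | $20.00 | $2,586.08 | $4,030.15
3 | $4,030.15 | $13.00 | $2,586.08 | $1,457.07

$1,457.07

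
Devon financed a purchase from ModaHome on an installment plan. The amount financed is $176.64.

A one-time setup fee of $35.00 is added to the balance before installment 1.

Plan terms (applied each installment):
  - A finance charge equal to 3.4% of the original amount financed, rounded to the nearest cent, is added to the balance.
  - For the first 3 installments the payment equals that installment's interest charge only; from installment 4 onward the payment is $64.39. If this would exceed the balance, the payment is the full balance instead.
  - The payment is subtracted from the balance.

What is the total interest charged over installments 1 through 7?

$42.07

Installment 1: $211.64 +$6.01 interest = $217.65; pay $6.01 → $211.64
Installment 2: $211.64 +$6.01 interest = $217.65; pay $6.01 → $211.64
Installment 3: $211.64 +$6.01 interest = $217.65; pay $6.01 → $211.64
Installment 4: $211.64 +$6.01 interest = $217.65; pay $64.39 → $153.26
Installment 5: $153.26 +$6.01 interest = $159.27; pay $64.39 → $94.88
Installment 6: $94.88 +$6.01 interest = $100.89; pay $64.39 → $36.50
Installment 7: $36.50 +$6.01 interest = $42.51; pay $42.51 → $0.00
Total interest: $6.01 + $6.01 + $6.01 + $6.01 + $6.01 + $6.01 + $6.01 = $42.07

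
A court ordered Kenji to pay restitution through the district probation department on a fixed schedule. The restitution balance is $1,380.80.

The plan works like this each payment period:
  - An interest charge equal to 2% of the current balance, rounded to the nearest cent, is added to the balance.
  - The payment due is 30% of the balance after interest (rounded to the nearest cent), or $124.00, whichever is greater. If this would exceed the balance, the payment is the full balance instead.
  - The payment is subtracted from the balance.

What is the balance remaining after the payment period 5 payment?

# | Opening | Interest | Payment | End bal
1 | $1,380.80 | $27.62 | $422.53 | $985.89
2 | $985.89 | $19.72 | $301.68 | $703.93
3 | $703.93 | $14.08 | $215.40 | $502.61
4 | $502.61 | $10.05 | $153.80 | $358.86
5 | $358.86 | $7.18 | $124.00 | $242.04

$242.04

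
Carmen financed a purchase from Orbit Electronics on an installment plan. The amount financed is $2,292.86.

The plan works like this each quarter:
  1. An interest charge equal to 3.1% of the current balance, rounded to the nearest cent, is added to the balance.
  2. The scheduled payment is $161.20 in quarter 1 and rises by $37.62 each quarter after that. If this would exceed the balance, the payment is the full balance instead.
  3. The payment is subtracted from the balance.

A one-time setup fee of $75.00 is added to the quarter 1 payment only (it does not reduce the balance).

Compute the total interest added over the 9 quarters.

Quarter 1: opening $2,292.86; interest $71.08 → $2,363.94; payment $161.20 (+ $75.00 fee); balance $2,202.74
Quarter 2: opening $2,202.74; interest $68.28 → $2,271.02; payment $198.82; balance $2,072.20
Quarter 3: opening $2,072.20; interest $64.24 → $2,136.44; payment $236.44; balance $1,900.00
Quarter 4: opening $1,900.00; interest $58.90 → $1,958.90; payment $274.06; balance $1,684.84
Quarter 5: opening $1,684.84; interest $52.23 → $1,737.07; payment $311.68; balance $1,425.39
Quarter 6: opening $1,425.39; interest $44.19 → $1,469.58; payment $349.30; balance $1,120.28
Quarter 7: opening $1,120.28; interest $34.73 → $1,155.01; payment $386.92; balance $768.09
Quarter 8: opening $768.09; interest $23.81 → $791.90; payment $424.54; balance $367.36
Quarter 9: opening $367.36; interest $11.39 → $378.75; payment $378.75; balance $0.00
Total interest: $71.08 + $68.28 + $64.24 + $58.90 + $52.23 + $44.19 + $34.73 + $23.81 + $11.39 = $428.85

$428.85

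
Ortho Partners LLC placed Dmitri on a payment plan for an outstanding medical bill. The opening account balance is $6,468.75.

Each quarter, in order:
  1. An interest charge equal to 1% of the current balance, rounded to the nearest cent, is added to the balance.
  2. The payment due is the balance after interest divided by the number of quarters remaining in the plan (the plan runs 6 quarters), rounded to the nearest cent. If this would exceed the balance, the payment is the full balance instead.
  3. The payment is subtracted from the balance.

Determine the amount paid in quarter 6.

# | Opening | Interest | Payment | End bal
1 | $6,468.75 | $64.69 | $1,088.91 | $5,444.53
2 | $5,444.53 | $54.45 | $1,099.80 | $4,399.18
3 | $4,399.18 | $43.99 | $1,110.79 | $3,332.38
4 | $3,332.38 | $33.32 | $1,121.90 | $2,243.80
5 | $2,243.80 | $22.44 | $1,133.12 | $1,133.12
6 | $1,133.12 | $11.33 | $1,144.45 | $0.00

$1,144.45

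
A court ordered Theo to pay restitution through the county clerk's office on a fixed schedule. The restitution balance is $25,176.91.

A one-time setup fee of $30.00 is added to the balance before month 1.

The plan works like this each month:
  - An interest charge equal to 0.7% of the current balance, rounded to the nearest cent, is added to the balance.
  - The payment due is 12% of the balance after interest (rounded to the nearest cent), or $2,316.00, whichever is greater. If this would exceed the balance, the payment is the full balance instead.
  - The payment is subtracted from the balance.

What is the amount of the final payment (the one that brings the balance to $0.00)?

Month 1: opening $25,206.91; interest $176.45 → $25,383.36; payment $3,046.00; balance $22,337.36
Month 2: opening $22,337.36; interest $156.36 → $22,493.72; payment $2,699.25; balance $19,794.47
Month 3: opening $19,794.47; interest $138.56 → $19,933.03; payment $2,391.96; balance $17,541.07
Month 4: opening $17,541.07; interest $122.79 → $17,663.86; payment $2,316.00; balance $15,347.86
Month 5: opening $15,347.86; interest $107.44 → $15,455.30; payment $2,316.00; balance $13,139.30
Month 6: opening $13,139.30; interest $91.98 → $13,231.28; payment $2,316.00; balance $10,915.28
Month 7: opening $10,915.28; interest $76.41 → $10,991.69; payment $2,316.00; balance $8,675.69
Month 8: opening $8,675.69; interest $60.73 → $8,736.42; payment $2,316.00; balance $6,420.42
Month 9: opening $6,420.42; interest $44.94 → $6,465.36; payment $2,316.00; balance $4,149.36
Month 10: opening $4,149.36; interest $29.05 → $4,178.41; payment $2,316.00; balance $1,862.41
Month 11: opening $1,862.41; interest $13.04 → $1,875.45; payment $1,875.45; balance $0.00

$1,875.45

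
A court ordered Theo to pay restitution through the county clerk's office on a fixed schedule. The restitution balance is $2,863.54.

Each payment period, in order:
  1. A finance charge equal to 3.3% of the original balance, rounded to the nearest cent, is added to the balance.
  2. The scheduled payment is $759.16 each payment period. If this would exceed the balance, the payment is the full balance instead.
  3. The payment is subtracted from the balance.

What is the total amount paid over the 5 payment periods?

Payment period 1: $2,863.54 +$94.50 interest = $2,958.04; pay $759.16 → $2,198.88
Payment period 2: $2,198.88 +$94.50 interest = $2,293.38; pay $759.16 → $1,534.22
Payment period 3: $1,534.22 +$94.50 interest = $1,628.72; pay $759.16 → $869.56
Payment period 4: $869.56 +$94.50 interest = $964.06; pay $759.16 → $204.90
Payment period 5: $204.90 +$94.50 interest = $299.40; pay $299.40 → $0.00
Total paid: $3,336.04

$3,336.04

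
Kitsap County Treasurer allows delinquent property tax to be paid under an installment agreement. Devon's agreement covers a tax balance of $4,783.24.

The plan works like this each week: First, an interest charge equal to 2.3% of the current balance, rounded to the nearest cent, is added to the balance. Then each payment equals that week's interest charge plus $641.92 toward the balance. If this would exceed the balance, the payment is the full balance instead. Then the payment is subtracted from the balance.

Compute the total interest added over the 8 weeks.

Week 1: opening $4,783.24; interest $110.01 → $4,893.25; payment $751.93; balance $4,141.32
Week 2: opening $4,141.32; interest $95.25 → $4,236.57; payment $737.17; balance $3,499.40
Week 3: opening $3,499.40; interest $80.49 → $3,579.89; payment $722.41; balance $2,857.48
Week 4: opening $2,857.48; interest $65.72 → $2,923.20; payment $707.64; balance $2,215.56
Week 5: opening $2,215.56; interest $50.96 → $2,266.52; payment $692.88; balance $1,573.64
Week 6: opening $1,573.64; interest $36.19 → $1,609.83; payment $678.11; balance $931.72
Week 7: opening $931.72; interest $21.43 → $953.15; payment $663.35; balance $289.80
Week 8: opening $289.80; interest $6.67 → $296.47; payment $296.47; balance $0.00
Total interest: $110.01 + $95.25 + $80.49 + $65.72 + $50.96 + $36.19 + $21.43 + $6.67 = $466.72

$466.72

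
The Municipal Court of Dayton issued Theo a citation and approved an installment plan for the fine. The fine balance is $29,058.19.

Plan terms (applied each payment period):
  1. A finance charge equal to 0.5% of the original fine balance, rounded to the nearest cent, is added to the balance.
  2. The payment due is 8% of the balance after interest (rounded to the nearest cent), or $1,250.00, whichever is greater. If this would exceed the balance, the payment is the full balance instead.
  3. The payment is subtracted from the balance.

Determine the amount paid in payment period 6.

Payment period 1: opening $29,058.19; interest $145.29 → $29,203.48; payment $2,336.28; balance $26,867.20
Payment period 2: opening $26,867.20; interest $145.29 → $27,012.49; payment $2,161.00; balance $24,851.49
Payment period 3: opening $24,851.49; interest $145.29 → $24,996.78; payment $1,999.74; balance $22,997.04
Payment period 4: opening $22,997.04; interest $145.29 → $23,142.33; payment $1,851.39; balance $21,290.94
Payment period 5: opening $21,290.94; interest $145.29 → $21,436.23; payment $1,714.90; balance $19,721.33
Payment period 6: opening $19,721.33; interest $145.29 → $19,866.62; payment $1,589.33; balance $18,277.29

$1,589.33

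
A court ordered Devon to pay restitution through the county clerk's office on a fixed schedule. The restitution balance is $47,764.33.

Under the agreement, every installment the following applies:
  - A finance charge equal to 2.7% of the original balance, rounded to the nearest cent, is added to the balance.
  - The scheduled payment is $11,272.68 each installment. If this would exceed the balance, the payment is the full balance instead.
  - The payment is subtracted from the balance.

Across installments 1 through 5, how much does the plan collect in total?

Installment 1: $47,764.33 +$1,289.64 interest = $49,053.97; pay $11,272.68 → $37,781.29
Installment 2: $37,781.29 +$1,289.64 interest = $39,070.93; pay $11,272.68 → $27,798.25
Installment 3: $27,798.25 +$1,289.64 interest = $29,087.89; pay $11,272.68 → $17,815.21
Installment 4: $17,815.21 +$1,289.64 interest = $19,104.85; pay $11,272.68 → $7,832.17
Installment 5: $7,832.17 +$1,289.64 interest = $9,121.81; pay $9,121.81 → $0.00
Total paid: $54,212.53

$54,212.53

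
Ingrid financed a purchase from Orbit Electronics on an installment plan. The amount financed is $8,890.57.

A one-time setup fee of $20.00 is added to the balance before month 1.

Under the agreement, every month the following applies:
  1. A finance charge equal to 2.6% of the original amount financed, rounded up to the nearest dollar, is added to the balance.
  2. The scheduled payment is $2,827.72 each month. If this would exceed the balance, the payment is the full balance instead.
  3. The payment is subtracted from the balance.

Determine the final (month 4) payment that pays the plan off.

# | Opening | Interest | Payment | End bal
1 | $8,910.57 | $232.00 | $2,827.72 | $6,314.85
2 | $6,314.85 | $232.00 | $2,827.72 | $3,719.13
3 | $3,719.13 | $232.00 | $2,827.72 | $1,123.41
4 | $1,123.41 | $232.00 | $1,355.41 | $0.00

$1,355.41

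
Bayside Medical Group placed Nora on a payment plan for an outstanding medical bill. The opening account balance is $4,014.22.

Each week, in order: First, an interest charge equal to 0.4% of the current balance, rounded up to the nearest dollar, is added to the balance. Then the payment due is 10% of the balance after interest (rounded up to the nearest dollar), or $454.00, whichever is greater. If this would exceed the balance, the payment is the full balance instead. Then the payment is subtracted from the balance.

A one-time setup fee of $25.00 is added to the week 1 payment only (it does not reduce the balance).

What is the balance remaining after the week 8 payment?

Week 1: opening $4,014.22; interest $17.00 → $4,031.22; payment $454.00 (+ $25.00 fee); balance $3,577.22
Week 2: opening $3,577.22; interest $15.00 → $3,592.22; payment $454.00; balance $3,138.22
Week 3: opening $3,138.22; interest $13.00 → $3,151.22; payment $454.00; balance $2,697.22
Week 4: opening $2,697.22; interest $11.00 → $2,708.22; payment $454.00; balance $2,254.22
Week 5: opening $2,254.22; interest $10.00 → $2,264.22; payment $454.00; balance $1,810.22
Week 6: opening $1,810.22; interest $8.00 → $1,818.22; payment $454.00; balance $1,364.22
Week 7: opening $1,364.22; interest $6.00 → $1,370.22; payment $454.00; balance $916.22
Week 8: opening $916.22; interest $4.00 → $920.22; payment $454.00; balance $466.22

$466.22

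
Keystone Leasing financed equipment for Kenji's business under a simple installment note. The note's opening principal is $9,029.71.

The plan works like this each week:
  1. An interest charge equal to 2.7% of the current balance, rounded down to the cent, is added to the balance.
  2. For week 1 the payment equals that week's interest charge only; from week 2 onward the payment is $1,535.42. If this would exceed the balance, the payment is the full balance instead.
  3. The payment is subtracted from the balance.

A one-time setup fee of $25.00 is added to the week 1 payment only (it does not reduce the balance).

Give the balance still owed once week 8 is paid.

$0.00

Week 1: opening $9,029.71; interest $243.80 → $9,273.51; payment $243.80 (+ $25.00 fee); balance $9,029.71
Week 2: opening $9,029.71; interest $243.80 → $9,273.51; payment $1,535.42; balance $7,738.09
Week 3: opening $7,738.09; interest $208.92 → $7,947.01; payment $1,535.42; balance $6,411.59
Week 4: opening $6,411.59; interest $173.11 → $6,584.70; payment $1,535.42; balance $5,049.28
Week 5: opening $5,049.28; interest $136.33 → $5,185.61; payment $1,535.42; balance $3,650.19
Week 6: opening $3,650.19; interest $98.55 → $3,748.74; payment $1,535.42; balance $2,213.32
Week 7: opening $2,213.32; interest $59.75 → $2,273.07; payment $1,535.42; balance $737.65
Week 8: opening $737.65; interest $19.91 → $757.56; payment $757.56; balance $0.00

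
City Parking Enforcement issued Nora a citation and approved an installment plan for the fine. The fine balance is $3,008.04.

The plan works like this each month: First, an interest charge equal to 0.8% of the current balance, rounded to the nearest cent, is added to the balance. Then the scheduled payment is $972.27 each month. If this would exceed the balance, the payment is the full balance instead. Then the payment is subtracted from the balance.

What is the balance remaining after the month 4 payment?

$0.00

Month 1: opening $3,008.04; interest $24.06 → $3,032.10; payment $972.27; balance $2,059.83
Month 2: opening $2,059.83; interest $16.48 → $2,076.31; payment $972.27; balance $1,104.04
Month 3: opening $1,104.04; interest $8.83 → $1,112.87; payment $972.27; balance $140.60
Month 4: opening $140.60; interest $1.12 → $141.72; payment $141.72; balance $0.00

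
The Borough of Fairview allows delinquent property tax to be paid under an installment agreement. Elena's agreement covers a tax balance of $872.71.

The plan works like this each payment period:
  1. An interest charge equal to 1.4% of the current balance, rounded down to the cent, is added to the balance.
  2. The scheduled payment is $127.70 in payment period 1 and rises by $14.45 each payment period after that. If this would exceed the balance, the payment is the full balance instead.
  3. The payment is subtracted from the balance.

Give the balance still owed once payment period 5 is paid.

$132.33

# | Opening | Interest | Payment | End bal
1 | $872.71 | $12.21 | $127.70 | $757.22
2 | $757.22 | $10.60 | $142.15 | $625.67
3 | $625.67 | $8.75 | $156.60 | $477.82
4 | $477.82 | $6.68 | $171.05 | $313.45
5 | $313.45 | $4.38 | $185.50 | $132.33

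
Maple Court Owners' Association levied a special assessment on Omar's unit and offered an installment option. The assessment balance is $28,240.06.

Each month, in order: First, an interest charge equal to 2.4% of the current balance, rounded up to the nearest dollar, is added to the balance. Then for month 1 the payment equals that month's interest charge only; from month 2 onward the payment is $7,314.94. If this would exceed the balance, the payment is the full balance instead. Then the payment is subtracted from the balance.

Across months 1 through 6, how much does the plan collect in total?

$30,678.06

Month 1: opening $28,240.06; interest $678.00 → $28,918.06; payment $678.00; balance $28,240.06
Month 2: opening $28,240.06; interest $678.00 → $28,918.06; payment $7,314.94; balance $21,603.12
Month 3: opening $21,603.12; interest $519.00 → $22,122.12; payment $7,314.94; balance $14,807.18
Month 4: opening $14,807.18; interest $356.00 → $15,163.18; payment $7,314.94; balance $7,848.24
Month 5: opening $7,848.24; interest $189.00 → $8,037.24; payment $7,314.94; balance $722.30
Month 6: opening $722.30; interest $18.00 → $740.30; payment $740.30; balance $0.00
Total paid: $30,678.06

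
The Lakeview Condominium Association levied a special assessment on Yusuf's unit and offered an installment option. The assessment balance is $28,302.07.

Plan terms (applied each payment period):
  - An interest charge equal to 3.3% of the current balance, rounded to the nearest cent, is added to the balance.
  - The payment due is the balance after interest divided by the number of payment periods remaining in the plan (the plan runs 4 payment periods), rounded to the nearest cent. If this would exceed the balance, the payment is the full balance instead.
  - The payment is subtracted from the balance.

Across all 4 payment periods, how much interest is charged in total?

Payment period 1: opening $28,302.07; interest $933.97 → $29,236.04; payment $7,309.01; balance $21,927.03
Payment period 2: opening $21,927.03; interest $723.59 → $22,650.62; payment $7,550.21; balance $15,100.41
Payment period 3: opening $15,100.41; interest $498.31 → $15,598.72; payment $7,799.36; balance $7,799.36
Payment period 4: opening $7,799.36; interest $257.38 → $8,056.74; payment $8,056.74; balance $0.00
Total interest: $933.97 + $723.59 + $498.31 + $257.38 = $2,413.25

$2,413.25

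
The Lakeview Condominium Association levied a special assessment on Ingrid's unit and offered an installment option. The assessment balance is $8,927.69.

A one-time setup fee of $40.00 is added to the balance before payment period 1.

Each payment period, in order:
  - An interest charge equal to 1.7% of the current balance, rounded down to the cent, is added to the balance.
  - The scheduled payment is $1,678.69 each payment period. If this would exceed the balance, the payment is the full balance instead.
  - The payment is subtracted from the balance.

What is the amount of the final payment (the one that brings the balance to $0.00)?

$1,090.79

# | Opening | Interest | Payment | End bal
1 | $8,967.69 | $152.45 | $1,678.69 | $7,441.45
2 | $7,441.45 | $126.50 | $1,678.69 | $5,889.26
3 | $5,889.26 | $100.11 | $1,678.69 | $4,310.68
4 | $4,310.68 | $73.28 | $1,678.69 | $2,705.27
5 | $2,705.27 | $45.98 | $1,678.69 | $1,072.56
6 | $1,072.56 | $18.23 | $1,090.79 | $0.00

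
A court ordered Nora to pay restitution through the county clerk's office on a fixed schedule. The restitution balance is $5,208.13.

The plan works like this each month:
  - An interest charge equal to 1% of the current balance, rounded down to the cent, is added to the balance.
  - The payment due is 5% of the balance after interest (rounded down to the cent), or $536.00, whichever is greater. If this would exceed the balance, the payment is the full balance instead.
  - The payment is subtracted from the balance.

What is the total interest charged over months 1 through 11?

Month 1: opening $5,208.13; interest $52.08 → $5,260.21; payment $536.00; balance $4,724.21
Month 2: opening $4,724.21; interest $47.24 → $4,771.45; payment $536.00; balance $4,235.45
Month 3: opening $4,235.45; interest $42.35 → $4,277.80; payment $536.00; balance $3,741.80
Month 4: opening $3,741.80; interest $37.41 → $3,779.21; payment $536.00; balance $3,243.21
Month 5: opening $3,243.21; interest $32.43 → $3,275.64; payment $536.00; balance $2,739.64
Month 6: opening $2,739.64; interest $27.39 → $2,767.03; payment $536.00; balance $2,231.03
Month 7: opening $2,231.03; interest $22.31 → $2,253.34; payment $536.00; balance $1,717.34
Month 8: opening $1,717.34; interest $17.17 → $1,734.51; payment $536.00; balance $1,198.51
Month 9: opening $1,198.51; interest $11.98 → $1,210.49; payment $536.00; balance $674.49
Month 10: opening $674.49; interest $6.74 → $681.23; payment $536.00; balance $145.23
Month 11: opening $145.23; interest $1.45 → $146.68; payment $146.68; balance $0.00
Total interest: $52.08 + $47.24 + $42.35 + $37.41 + $32.43 + $27.39 + $22.31 + $17.17 + $11.98 + $6.74 + $1.45 = $298.55

$298.55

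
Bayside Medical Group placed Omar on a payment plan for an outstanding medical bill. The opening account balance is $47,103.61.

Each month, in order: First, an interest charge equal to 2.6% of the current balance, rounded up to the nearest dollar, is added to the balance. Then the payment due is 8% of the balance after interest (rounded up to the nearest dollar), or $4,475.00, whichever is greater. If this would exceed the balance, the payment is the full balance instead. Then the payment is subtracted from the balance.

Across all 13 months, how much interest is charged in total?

Month 1: opening $47,103.61; interest $1,225.00 → $48,328.61; payment $4,475.00; balance $43,853.61
Month 2: opening $43,853.61; interest $1,141.00 → $44,994.61; payment $4,475.00; balance $40,519.61
Month 3: opening $40,519.61; interest $1,054.00 → $41,573.61; payment $4,475.00; balance $37,098.61
Month 4: opening $37,098.61; interest $965.00 → $38,063.61; payment $4,475.00; balance $33,588.61
Month 5: opening $33,588.61; interest $874.00 → $34,462.61; payment $4,475.00; balance $29,987.61
Month 6: opening $29,987.61; interest $780.00 → $30,767.61; payment $4,475.00; balance $26,292.61
Month 7: opening $26,292.61; interest $684.00 → $26,976.61; payment $4,475.00; balance $22,501.61
Month 8: opening $22,501.61; interest $586.00 → $23,087.61; payment $4,475.00; balance $18,612.61
Month 9: opening $18,612.61; interest $484.00 → $19,096.61; payment $4,475.00; balance $14,621.61
Month 10: opening $14,621.61; interest $381.00 → $15,002.61; payment $4,475.00; balance $10,527.61
Month 11: opening $10,527.61; interest $274.00 → $10,801.61; payment $4,475.00; balance $6,326.61
Month 12: opening $6,326.61; interest $165.00 → $6,491.61; payment $4,475.00; balance $2,016.61
Month 13: opening $2,016.61; interest $53.00 → $2,069.61; payment $2,069.61; balance $0.00
Total interest: $1,225.00 + $1,141.00 + $1,054.00 + $965.00 + $874.00 + $780.00 + $684.00 + $586.00 + $484.00 + $381.00 + $274.00 + $165.00 + $53.00 = $8,666.00

$8,666.00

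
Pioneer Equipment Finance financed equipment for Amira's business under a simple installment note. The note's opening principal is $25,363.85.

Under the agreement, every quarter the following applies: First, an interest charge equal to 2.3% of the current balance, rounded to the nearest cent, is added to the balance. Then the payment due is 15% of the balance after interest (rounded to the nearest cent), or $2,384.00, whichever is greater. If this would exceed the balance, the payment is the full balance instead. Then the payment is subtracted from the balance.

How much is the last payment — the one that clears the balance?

$1,502.28

# | Opening | Interest | Payment | End bal
1 | $25,363.85 | $583.37 | $3,892.08 | $22,055.14
2 | $22,055.14 | $507.27 | $3,384.36 | $19,178.05
3 | $19,178.05 | $441.10 | $2,942.87 | $16,676.28
4 | $16,676.28 | $383.55 | $2,558.97 | $14,500.86
5 | $14,500.86 | $333.52 | $2,384.00 | $12,450.38
6 | $12,450.38 | $286.36 | $2,384.00 | $10,352.74
7 | $10,352.74 | $238.11 | $2,384.00 | $8,206.85
8 | $8,206.85 | $188.76 | $2,384.00 | $6,011.61
9 | $6,011.61 | $138.27 | $2,384.00 | $3,765.88
10 | $3,765.88 | $86.62 | $2,384.00 | $1,468.50
11 | $1,468.50 | $33.78 | $1,502.28 | $0.00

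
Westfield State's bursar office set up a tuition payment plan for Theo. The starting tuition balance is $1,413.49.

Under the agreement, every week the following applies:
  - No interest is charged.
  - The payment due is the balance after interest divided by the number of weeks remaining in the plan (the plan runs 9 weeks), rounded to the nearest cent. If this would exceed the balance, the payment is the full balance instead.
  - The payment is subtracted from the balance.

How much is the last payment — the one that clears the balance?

$157.05

Week 1: $1,413.49 − $157.05 → $1,256.44
Week 2: $1,256.44 − $157.06 → $1,099.38
Week 3: $1,099.38 − $157.05 → $942.33
Week 4: $942.33 − $157.06 → $785.27
Week 5: $785.27 − $157.05 → $628.22
Week 6: $628.22 − $157.06 → $471.16
Week 7: $471.16 − $157.05 → $314.11
Week 8: $314.11 − $157.06 → $157.05
Week 9: $157.05 − $157.05 → $0.00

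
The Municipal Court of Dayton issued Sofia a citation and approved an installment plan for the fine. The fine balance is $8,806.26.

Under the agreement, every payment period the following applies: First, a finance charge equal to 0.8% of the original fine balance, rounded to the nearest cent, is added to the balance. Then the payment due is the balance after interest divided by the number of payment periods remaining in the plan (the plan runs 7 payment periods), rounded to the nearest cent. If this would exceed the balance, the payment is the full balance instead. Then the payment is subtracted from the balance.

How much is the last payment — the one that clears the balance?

Payment period 1: opening $8,806.26; interest $70.45 → $8,876.71; payment $1,268.10; balance $7,608.61
Payment period 2: opening $7,608.61; interest $70.45 → $7,679.06; payment $1,279.84; balance $6,399.22
Payment period 3: opening $6,399.22; interest $70.45 → $6,469.67; payment $1,293.93; balance $5,175.74
Payment period 4: opening $5,175.74; interest $70.45 → $5,246.19; payment $1,311.55; balance $3,934.64
Payment period 5: opening $3,934.64; interest $70.45 → $4,005.09; payment $1,335.03; balance $2,670.06
Payment period 6: opening $2,670.06; interest $70.45 → $2,740.51; payment $1,370.26; balance $1,370.25
Payment period 7: opening $1,370.25; interest $70.45 → $1,440.70; payment $1,440.70; balance $0.00

$1,440.70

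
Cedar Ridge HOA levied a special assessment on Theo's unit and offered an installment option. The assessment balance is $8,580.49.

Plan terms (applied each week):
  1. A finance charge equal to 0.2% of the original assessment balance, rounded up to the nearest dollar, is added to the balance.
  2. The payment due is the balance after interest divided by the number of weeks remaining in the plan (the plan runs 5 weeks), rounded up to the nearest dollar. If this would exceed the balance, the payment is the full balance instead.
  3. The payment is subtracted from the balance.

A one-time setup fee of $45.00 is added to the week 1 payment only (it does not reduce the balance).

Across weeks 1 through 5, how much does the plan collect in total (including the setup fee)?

# | Opening | Interest | Payment | Fee | End bal
1 | $8,580.49 | $18.00 | $1,720.00 | $45.00 | $6,878.49
2 | $6,878.49 | $18.00 | $1,725.00 | — | $5,171.49
3 | $5,171.49 | $18.00 | $1,730.00 | — | $3,459.49
4 | $3,459.49 | $18.00 | $1,739.00 | — | $1,738.49
5 | $1,738.49 | $18.00 | $1,756.49 | — | $0.00
Total paid: $8,715.49

$8,715.49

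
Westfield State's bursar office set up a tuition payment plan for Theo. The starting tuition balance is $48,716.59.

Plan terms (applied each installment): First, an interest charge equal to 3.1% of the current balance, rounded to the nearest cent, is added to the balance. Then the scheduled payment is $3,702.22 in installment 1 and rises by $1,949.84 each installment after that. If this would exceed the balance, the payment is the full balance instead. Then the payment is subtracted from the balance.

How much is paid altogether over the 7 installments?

$55,602.63

Installment 1: opening $48,716.59; interest $1,510.21 → $50,226.80; payment $3,702.22; balance $46,524.58
Installment 2: opening $46,524.58; interest $1,442.26 → $47,966.84; payment $5,652.06; balance $42,314.78
Installment 3: opening $42,314.78; interest $1,311.76 → $43,626.54; payment $7,601.90; balance $36,024.64
Installment 4: opening $36,024.64; interest $1,116.76 → $37,141.40; payment $9,551.74; balance $27,589.66
Installment 5: opening $27,589.66; interest $855.28 → $28,444.94; payment $11,501.58; balance $16,943.36
Installment 6: opening $16,943.36; interest $525.24 → $17,468.60; payment $13,451.42; balance $4,017.18
Installment 7: opening $4,017.18; interest $124.53 → $4,141.71; payment $4,141.71; balance $0.00
Total paid: $55,602.63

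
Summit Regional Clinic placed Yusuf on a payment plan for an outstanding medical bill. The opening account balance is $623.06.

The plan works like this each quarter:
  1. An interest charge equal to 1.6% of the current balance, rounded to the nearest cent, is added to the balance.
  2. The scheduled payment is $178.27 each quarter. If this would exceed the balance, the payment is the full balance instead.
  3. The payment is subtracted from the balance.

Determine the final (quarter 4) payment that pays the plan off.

$111.80

# | Opening | Interest | Payment | End bal
1 | $623.06 | $9.97 | $178.27 | $454.76
2 | $454.76 | $7.28 | $178.27 | $283.77
3 | $283.77 | $4.54 | $178.27 | $110.04
4 | $110.04 | $1.76 | $111.80 | $0.00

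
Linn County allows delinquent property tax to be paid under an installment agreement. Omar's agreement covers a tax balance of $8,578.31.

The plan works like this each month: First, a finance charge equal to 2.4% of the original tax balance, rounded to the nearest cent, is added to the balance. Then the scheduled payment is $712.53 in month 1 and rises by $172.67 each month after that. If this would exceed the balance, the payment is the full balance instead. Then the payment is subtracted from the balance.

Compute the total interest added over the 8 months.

Month 1: $8,578.31 +$205.88 interest = $8,784.19; pay $712.53 → $8,071.66
Month 2: $8,071.66 +$205.88 interest = $8,277.54; pay $885.20 → $7,392.34
Month 3: $7,392.34 +$205.88 interest = $7,598.22; pay $1,057.87 → $6,540.35
Month 4: $6,540.35 +$205.88 interest = $6,746.23; pay $1,230.54 → $5,515.69
Month 5: $5,515.69 +$205.88 interest = $5,721.57; pay $1,403.21 → $4,318.36
Month 6: $4,318.36 +$205.88 interest = $4,524.24; pay $1,575.88 → $2,948.36
Month 7: $2,948.36 +$205.88 interest = $3,154.24; pay $1,748.55 → $1,405.69
Month 8: $1,405.69 +$205.88 interest = $1,611.57; pay $1,611.57 → $0.00
Total interest: $205.88 + $205.88 + $205.88 + $205.88 + $205.88 + $205.88 + $205.88 + $205.88 = $1,647.04

$1,647.04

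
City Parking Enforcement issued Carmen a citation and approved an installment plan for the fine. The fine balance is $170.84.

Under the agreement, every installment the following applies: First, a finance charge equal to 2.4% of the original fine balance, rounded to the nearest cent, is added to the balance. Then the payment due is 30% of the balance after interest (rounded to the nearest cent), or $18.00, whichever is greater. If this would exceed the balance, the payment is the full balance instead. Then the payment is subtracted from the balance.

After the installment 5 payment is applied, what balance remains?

Installment 1: opening $170.84; interest $4.10 → $174.94; payment $52.48; balance $122.46
Installment 2: opening $122.46; interest $4.10 → $126.56; payment $37.97; balance $88.59
Installment 3: opening $88.59; interest $4.10 → $92.69; payment $27.81; balance $64.88
Installment 4: opening $64.88; interest $4.10 → $68.98; payment $20.69; balance $48.29
Installment 5: opening $48.29; interest $4.10 → $52.39; payment $18.00; balance $34.39

$34.39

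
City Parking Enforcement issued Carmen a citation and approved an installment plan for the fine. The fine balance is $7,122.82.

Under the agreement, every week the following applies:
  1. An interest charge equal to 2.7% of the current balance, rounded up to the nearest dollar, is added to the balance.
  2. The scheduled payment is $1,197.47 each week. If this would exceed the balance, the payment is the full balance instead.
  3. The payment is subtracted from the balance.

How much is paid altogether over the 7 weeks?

Week 1: opening $7,122.82; interest $193.00 → $7,315.82; payment $1,197.47; balance $6,118.35
Week 2: opening $6,118.35; interest $166.00 → $6,284.35; payment $1,197.47; balance $5,086.88
Week 3: opening $5,086.88; interest $138.00 → $5,224.88; payment $1,197.47; balance $4,027.41
Week 4: opening $4,027.41; interest $109.00 → $4,136.41; payment $1,197.47; balance $2,938.94
Week 5: opening $2,938.94; interest $80.00 → $3,018.94; payment $1,197.47; balance $1,821.47
Week 6: opening $1,821.47; interest $50.00 → $1,871.47; payment $1,197.47; balance $674.00
Week 7: opening $674.00; interest $19.00 → $693.00; payment $693.00; balance $0.00
Total paid: $7,877.82

$7,877.82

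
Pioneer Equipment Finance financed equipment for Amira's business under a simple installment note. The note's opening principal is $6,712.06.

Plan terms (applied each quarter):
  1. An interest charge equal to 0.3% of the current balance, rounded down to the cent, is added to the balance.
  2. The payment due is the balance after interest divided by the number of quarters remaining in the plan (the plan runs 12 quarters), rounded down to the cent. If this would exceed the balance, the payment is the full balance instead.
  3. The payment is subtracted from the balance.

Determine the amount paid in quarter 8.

Quarter 1: $6,712.06 +$20.13 interest = $6,732.19; pay $561.01 → $6,171.18
Quarter 2: $6,171.18 +$18.51 interest = $6,189.69; pay $562.69 → $5,627.00
Quarter 3: $5,627.00 +$16.88 interest = $5,643.88; pay $564.38 → $5,079.50
Quarter 4: $5,079.50 +$15.23 interest = $5,094.73; pay $566.08 → $4,528.65
Quarter 5: $4,528.65 +$13.58 interest = $4,542.23; pay $567.77 → $3,974.46
Quarter 6: $3,974.46 +$11.92 interest = $3,986.38; pay $569.48 → $3,416.90
Quarter 7: $3,416.90 +$10.25 interest = $3,427.15; pay $571.19 → $2,855.96
Quarter 8: $2,855.96 +$8.56 interest = $2,864.52; pay $572.90 → $2,291.62

$572.90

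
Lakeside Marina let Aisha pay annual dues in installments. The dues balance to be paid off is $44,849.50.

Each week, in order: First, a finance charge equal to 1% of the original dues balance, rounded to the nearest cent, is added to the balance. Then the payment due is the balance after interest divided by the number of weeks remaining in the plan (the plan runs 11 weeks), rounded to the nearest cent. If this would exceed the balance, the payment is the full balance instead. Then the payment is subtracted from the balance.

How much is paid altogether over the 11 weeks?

$49,783.00

Week 1: $44,849.50 +$448.50 interest = $45,298.00; pay $4,118.00 → $41,180.00
Week 2: $41,180.00 +$448.50 interest = $41,628.50; pay $4,162.85 → $37,465.65
Week 3: $37,465.65 +$448.50 interest = $37,914.15; pay $4,212.68 → $33,701.47
Week 4: $33,701.47 +$448.50 interest = $34,149.97; pay $4,268.75 → $29,881.22
Week 5: $29,881.22 +$448.50 interest = $30,329.72; pay $4,332.82 → $25,996.90
Week 6: $25,996.90 +$448.50 interest = $26,445.40; pay $4,407.57 → $22,037.83
Week 7: $22,037.83 +$448.50 interest = $22,486.33; pay $4,497.27 → $17,989.06
Week 8: $17,989.06 +$448.50 interest = $18,437.56; pay $4,609.39 → $13,828.17
Week 9: $13,828.17 +$448.50 interest = $14,276.67; pay $4,758.89 → $9,517.78
Week 10: $9,517.78 +$448.50 interest = $9,966.28; pay $4,983.14 → $4,983.14
Week 11: $4,983.14 +$448.50 interest = $5,431.64; pay $5,431.64 → $0.00
Total paid: $49,783.00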